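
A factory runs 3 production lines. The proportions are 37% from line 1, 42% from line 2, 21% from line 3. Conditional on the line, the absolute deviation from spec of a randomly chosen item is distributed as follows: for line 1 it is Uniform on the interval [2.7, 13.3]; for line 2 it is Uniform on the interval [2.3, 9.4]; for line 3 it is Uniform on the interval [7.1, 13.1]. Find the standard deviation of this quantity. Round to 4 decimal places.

Per component, 1: μ=8, E[X²]=73.3633; 2: μ=5.85, E[X²]=38.4233; 3: μ=10.1, E[X²]=105.01.
E[X] = 0.37·8 + 0.42·5.85 + 0.21·10.1 = 7.538.
E[X²] = 0.37·73.3633 + 0.42·38.4233 + 0.21·105.01 = 65.3343.
Var(X) = E[X²] − (E[X])² = 65.3343 − 56.8214 = 8.51289.
SD(X) = √8.51289 = 2.91769.

2.9177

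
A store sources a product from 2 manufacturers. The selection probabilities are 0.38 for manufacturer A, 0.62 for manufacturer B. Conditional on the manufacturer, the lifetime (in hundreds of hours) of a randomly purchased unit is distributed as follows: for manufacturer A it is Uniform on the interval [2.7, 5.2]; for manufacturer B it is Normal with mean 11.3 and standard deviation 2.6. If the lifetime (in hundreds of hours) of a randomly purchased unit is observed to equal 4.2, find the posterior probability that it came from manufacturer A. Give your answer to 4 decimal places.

Likelihoods f(4.2 | ·): A: 0.4; B: 0.00368679.
Posterior ∝ prior × likelihood. Numerator for A: 0.38·0.4 = 0.152.
Normalizing constant: 0.38·0.4 + 0.62·0.00368679 = 0.154286.
P(A | observation) = 0.152 / 0.154286 = 0.985185.

0.9852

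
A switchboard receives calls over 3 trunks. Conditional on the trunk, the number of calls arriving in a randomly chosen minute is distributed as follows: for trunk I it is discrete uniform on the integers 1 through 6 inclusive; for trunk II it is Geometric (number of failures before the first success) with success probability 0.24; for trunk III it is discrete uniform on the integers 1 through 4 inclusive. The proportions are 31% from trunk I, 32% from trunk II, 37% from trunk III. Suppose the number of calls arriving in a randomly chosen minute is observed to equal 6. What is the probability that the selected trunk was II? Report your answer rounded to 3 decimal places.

0.223

Likelihoods P(X=6 | ·): I: 0.166667; II: 0.046248; III: 0.
Posterior ∝ prior × likelihood. Numerator for II: 0.32·0.046248 = 0.0147994.
Normalizing constant: 0.31·0.166667 + 0.32·0.046248 + 0.37·0 = 0.066466.
P(II | observation) = 0.0147994 / 0.066466 = 0.22266.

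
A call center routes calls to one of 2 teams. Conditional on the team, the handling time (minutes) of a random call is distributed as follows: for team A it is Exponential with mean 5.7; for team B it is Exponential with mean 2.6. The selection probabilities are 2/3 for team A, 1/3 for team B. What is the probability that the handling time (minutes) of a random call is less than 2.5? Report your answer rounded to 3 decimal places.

Conditional on each team, P(X < 2.5): A: 0.355059; B: 0.617696.
By total probability, P(X < 2.5) = 0.666667·0.355059 + 0.333333·0.617696 = 0.442605.

0.443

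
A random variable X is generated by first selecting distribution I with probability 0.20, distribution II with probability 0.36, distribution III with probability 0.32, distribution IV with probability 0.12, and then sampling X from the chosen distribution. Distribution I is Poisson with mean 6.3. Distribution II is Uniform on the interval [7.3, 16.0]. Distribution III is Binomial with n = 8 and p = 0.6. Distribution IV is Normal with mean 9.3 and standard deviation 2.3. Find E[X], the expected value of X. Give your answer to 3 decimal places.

Component means — I: 6.3; II: 11.65; III: 4.8; IV: 9.3.
E[X] = 0.2·6.3 + 0.36·11.65 + 0.32·4.8 + 0.12·9.3 = 8.106.

8.106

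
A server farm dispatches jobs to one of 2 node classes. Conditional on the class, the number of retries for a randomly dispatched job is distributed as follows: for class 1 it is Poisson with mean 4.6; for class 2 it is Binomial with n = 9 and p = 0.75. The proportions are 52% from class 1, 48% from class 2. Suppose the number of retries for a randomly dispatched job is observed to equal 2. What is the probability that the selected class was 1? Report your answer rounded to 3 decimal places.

0.989

Likelihoods P(X=2 | ·): 1: 0.106348; 2: 0.00123596.
Posterior ∝ prior × likelihood. Numerator for 1: 0.52·0.106348 = 0.0553012.
Normalizing constant: 0.52·0.106348 + 0.48·0.00123596 = 0.0558944.
P(1 | observation) = 0.0553012 / 0.0558944 = 0.989386.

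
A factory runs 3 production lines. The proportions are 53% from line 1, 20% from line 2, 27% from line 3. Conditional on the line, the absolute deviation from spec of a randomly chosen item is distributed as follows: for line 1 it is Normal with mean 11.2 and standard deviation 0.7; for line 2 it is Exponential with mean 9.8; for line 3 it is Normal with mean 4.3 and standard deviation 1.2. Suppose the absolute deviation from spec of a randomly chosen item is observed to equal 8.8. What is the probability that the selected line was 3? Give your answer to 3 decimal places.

Likelihoods f(8.8 | ·): 1: 0.0015967; 2: 0.0415715; 3: 0.00029383.
Posterior ∝ prior × likelihood. Numerator for 3: 0.27·0.00029383 = 7.9334e-05.
Normalizing constant: 0.53·0.0015967 + 0.2·0.0415715 + 0.27·0.00029383 = 0.00923988.
P(3 | observation) = 7.9334e-05 / 0.00923988 = 0.00858605.

0.009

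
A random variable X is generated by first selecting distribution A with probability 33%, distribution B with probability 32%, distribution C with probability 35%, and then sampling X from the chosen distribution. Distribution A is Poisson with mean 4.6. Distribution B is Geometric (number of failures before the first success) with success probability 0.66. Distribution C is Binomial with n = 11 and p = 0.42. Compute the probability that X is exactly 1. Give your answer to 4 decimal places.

Conditional on each component, P(X = 1): A: 0.0462384; B: 0.2244; C: 0.0199032.
By total probability, P(X = 1) = 0.33·0.0462384 + 0.32·0.2244 + 0.35·0.0199032 = 0.0940328.

0.0940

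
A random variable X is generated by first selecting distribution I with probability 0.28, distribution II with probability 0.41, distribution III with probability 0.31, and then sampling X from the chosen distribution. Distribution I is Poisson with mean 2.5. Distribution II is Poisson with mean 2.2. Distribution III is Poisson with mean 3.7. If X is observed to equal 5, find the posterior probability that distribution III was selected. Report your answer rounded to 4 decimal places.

0.5368

Likelihoods P(X=5 | ·): I: 0.0668009; II: 0.0475866; III: 0.142869.
Posterior ∝ prior × likelihood. Numerator for III: 0.31·0.142869 = 0.0442894.
Normalizing constant: 0.28·0.0668009 + 0.41·0.0475866 + 0.31·0.142869 = 0.0825041.
P(III | observation) = 0.0442894 / 0.0825041 = 0.536814.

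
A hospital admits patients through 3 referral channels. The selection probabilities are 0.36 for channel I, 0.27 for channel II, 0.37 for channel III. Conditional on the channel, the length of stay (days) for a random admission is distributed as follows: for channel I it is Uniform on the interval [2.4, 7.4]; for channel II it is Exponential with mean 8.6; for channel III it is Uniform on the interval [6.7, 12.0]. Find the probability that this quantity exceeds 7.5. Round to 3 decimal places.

Conditional on each channel, P(X > 7.5): I: 0; II: 0.418076; III: 0.849057.
By total probability, P(X > 7.5) = 0.36·0 + 0.27·0.418076 + 0.37·0.849057 = 0.427031.

0.427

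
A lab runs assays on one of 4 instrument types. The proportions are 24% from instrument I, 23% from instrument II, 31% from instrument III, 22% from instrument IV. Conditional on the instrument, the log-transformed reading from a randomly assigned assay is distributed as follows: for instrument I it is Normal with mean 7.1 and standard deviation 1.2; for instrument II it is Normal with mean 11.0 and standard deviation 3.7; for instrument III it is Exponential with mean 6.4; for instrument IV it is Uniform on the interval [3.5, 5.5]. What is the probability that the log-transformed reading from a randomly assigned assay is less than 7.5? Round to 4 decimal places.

0.6249

Conditional on each instrument, P(X < 7.5): I: 0.630559; II: 0.172088; III: 0.690214; IV: 1.
By total probability, P(X < 7.5) = 0.24·0.630559 + 0.23·0.172088 + 0.31·0.690214 + 0.22·1 = 0.624881.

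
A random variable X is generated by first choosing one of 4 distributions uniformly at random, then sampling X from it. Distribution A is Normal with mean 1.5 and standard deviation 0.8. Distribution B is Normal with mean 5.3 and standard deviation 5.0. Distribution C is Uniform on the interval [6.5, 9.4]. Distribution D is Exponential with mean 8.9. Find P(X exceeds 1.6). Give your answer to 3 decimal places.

0.764

Conditional on each component, P(X > 1.6): A: 0.450262; B: 0.77035; C: 1; D: 0.835458.
By total probability, P(X > 1.6) = 0.25·0.450262 + 0.25·0.77035 + 0.25·1 + 0.25·0.835458 = 0.764017.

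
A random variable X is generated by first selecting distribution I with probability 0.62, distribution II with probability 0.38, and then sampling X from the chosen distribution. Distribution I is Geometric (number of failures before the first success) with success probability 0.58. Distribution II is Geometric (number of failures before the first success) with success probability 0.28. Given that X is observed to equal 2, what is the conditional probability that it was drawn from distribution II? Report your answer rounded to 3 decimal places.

0.465

Likelihoods P(X=2 | ·): I: 0.102312; II: 0.145152.
Posterior ∝ prior × likelihood. Numerator for II: 0.38·0.145152 = 0.0551578.
Normalizing constant: 0.62·0.102312 + 0.38·0.145152 = 0.118591.
P(II | observation) = 0.0551578 / 0.118591 = 0.465108.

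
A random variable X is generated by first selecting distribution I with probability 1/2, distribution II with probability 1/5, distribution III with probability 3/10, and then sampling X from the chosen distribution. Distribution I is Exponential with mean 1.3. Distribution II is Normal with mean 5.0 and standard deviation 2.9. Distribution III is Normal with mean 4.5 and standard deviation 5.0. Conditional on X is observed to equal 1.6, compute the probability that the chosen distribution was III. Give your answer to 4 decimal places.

0.1382

Likelihoods f(1.6 | ·): I: 0.224668; II: 0.0691881; III: 0.067436.
Posterior ∝ prior × likelihood. Numerator for III: 0.3·0.067436 = 0.0202308.
Normalizing constant: 0.5·0.224668 + 0.2·0.0691881 + 0.3·0.067436 = 0.146402.
P(III | observation) = 0.0202308 / 0.146402 = 0.138186.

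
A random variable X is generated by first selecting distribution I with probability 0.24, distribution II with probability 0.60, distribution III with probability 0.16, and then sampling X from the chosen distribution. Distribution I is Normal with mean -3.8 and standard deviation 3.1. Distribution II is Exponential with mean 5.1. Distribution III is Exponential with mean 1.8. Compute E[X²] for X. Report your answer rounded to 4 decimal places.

For each component E[X²] = Var + (mean)², giving I: 24.05; II: 52.02; III: 6.48.
Overall E[X²] = 0.24·24.05 + 0.6·52.02 + 0.16·6.48 = 38.0208.

38.0208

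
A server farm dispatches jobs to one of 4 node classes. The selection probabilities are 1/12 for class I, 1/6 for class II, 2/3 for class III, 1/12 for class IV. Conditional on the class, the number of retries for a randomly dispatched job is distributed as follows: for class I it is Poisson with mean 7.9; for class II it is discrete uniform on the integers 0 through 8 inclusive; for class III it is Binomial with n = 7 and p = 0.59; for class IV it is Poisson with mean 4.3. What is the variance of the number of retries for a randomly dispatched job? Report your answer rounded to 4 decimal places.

Per component, I: μ=7.9, E[X²]=70.31; II: μ=4, E[X²]=22.6667; III: μ=4.13, E[X²]=18.7502; IV: μ=4.3, E[X²]=22.79.
E[X] = 0.0833333·7.9 + 0.166667·4 + 0.666667·4.13 + 0.0833333·4.3 = 4.43667.
E[X²] = 0.0833333·70.31 + 0.166667·22.6667 + 0.666667·18.7502 + 0.0833333·22.79 = 24.0362.
Var(X) = E[X²] − (E[X])² = 24.0362 − 19.684 = 4.35223.

4.3522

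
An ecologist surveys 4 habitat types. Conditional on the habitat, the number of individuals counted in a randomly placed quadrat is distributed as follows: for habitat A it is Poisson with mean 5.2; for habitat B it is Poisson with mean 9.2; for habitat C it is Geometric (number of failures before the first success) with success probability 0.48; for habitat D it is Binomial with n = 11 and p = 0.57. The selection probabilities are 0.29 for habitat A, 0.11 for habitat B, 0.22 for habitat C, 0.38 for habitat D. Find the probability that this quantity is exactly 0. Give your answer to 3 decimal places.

Conditional on each habitat, P(X = 0): A: 0.00551656; B: 0.000101039; C: 0.48; D: 9.29294e-05.
By total probability, P(X = 0) = 0.29·0.00551656 + 0.11·0.000101039 + 0.22·0.48 + 0.38·9.29294e-05 = 0.107246.

0.107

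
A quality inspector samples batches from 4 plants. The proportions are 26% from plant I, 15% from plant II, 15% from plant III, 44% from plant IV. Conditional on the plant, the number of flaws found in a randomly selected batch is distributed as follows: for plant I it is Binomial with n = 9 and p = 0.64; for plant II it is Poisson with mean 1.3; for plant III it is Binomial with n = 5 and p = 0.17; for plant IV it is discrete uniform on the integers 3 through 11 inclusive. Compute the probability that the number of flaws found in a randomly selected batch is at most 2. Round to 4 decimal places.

0.2764

Conditional on each plant, P(X ≤ 2): I: 0.0132818; II: 0.857112; III: 0.962546; IV: 0.
By total probability, P(X ≤ 2) = 0.26·0.0132818 + 0.15·0.857112 + 0.15·0.962546 + 0.44·0 = 0.276402.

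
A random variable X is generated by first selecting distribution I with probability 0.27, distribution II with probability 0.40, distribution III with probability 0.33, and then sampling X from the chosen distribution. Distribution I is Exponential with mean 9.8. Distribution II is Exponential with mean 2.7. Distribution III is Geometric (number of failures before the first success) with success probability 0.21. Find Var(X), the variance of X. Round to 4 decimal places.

Per component, I: μ=9.8, E[X²]=192.08; II: μ=2.7, E[X²]=14.58; III: μ=3.7619, E[X²]=32.0658.
E[X] = 0.27·9.8 + 0.4·2.7 + 0.33·3.7619 = 4.96743.
E[X²] = 0.27·192.08 + 0.4·14.58 + 0.33·32.0658 = 68.2753.
Var(X) = E[X²] − (E[X])² = 68.2753 − 24.6753 = 43.6.

43.6000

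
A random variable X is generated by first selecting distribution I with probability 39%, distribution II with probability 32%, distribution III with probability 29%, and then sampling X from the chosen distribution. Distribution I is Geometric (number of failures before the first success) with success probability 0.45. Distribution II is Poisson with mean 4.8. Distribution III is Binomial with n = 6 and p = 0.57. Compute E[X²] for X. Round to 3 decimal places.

For each component E[X²] = Var + (mean)², giving I: 4.20988; II: 27.84; III: 13.167.
Overall E[X²] = 0.39·4.20988 + 0.32·27.84 + 0.29·13.167 = 14.3691.

14.369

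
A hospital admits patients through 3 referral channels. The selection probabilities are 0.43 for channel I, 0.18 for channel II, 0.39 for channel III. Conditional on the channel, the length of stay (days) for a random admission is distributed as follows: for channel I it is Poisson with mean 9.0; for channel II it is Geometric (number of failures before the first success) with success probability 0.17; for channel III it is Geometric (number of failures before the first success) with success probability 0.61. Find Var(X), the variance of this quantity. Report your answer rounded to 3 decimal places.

23.747

Per component, I: μ=9, E[X²]=90; II: μ=4.88235, E[X²]=52.5571; III: μ=0.639344, E[X²]=1.45687.
E[X] = 0.43·9 + 0.18·4.88235 + 0.39·0.639344 = 4.99817.
E[X²] = 0.43·90 + 0.18·52.5571 + 0.39·1.45687 = 48.7285.
Var(X) = E[X²] − (E[X])² = 48.7285 − 24.9817 = 23.7468.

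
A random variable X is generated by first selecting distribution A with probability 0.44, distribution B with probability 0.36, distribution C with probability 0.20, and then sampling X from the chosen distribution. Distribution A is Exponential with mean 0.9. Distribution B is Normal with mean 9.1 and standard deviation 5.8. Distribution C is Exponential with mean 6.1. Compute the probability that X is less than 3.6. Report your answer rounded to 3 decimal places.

Conditional on each component, P(X < 3.6): A: 0.981684; B: 0.171495; C: 0.445764.
By total probability, P(X < 3.6) = 0.44·0.981684 + 0.36·0.171495 + 0.2·0.445764 = 0.582832.

0.583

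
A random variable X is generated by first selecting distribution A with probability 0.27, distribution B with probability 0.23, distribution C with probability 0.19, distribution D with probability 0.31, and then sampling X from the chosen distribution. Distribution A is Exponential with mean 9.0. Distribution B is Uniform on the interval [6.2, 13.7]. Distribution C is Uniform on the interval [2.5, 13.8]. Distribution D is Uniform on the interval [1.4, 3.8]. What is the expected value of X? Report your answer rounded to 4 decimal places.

Component means — A: 9; B: 9.95; C: 8.15; D: 2.6.
E[X] = 0.27·9 + 0.23·9.95 + 0.19·8.15 + 0.31·2.6 = 7.073.

7.0730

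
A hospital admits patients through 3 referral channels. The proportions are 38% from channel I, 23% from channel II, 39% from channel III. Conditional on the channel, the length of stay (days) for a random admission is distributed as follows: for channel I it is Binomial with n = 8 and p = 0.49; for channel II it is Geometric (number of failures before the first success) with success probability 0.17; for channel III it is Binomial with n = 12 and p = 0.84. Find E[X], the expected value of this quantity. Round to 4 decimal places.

Component means — I: 3.92; II: 4.88235; III: 10.08.
E[X] = 0.38·3.92 + 0.23·4.88235 + 0.39·10.08 = 6.54374.

6.5437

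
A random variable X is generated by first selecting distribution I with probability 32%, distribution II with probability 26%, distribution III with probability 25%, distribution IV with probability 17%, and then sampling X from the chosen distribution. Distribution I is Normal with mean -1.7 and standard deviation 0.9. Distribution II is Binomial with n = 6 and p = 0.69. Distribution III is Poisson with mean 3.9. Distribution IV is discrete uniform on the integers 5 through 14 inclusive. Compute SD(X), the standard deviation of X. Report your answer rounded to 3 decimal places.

4.213

Per component, I: μ=-1.7, E[X²]=3.7; II: μ=4.14, E[X²]=18.423; III: μ=3.9, E[X²]=19.11; IV: μ=9.5, E[X²]=98.5.
E[X] = 0.32·-1.7 + 0.26·4.14 + 0.25·3.9 + 0.17·9.5 = 3.1224.
E[X²] = 0.32·3.7 + 0.26·18.423 + 0.25·19.11 + 0.17·98.5 = 27.4965.
Var(X) = E[X²] − (E[X])² = 27.4965 − 9.74938 = 17.7471.
SD(X) = √17.7471 = 4.21273.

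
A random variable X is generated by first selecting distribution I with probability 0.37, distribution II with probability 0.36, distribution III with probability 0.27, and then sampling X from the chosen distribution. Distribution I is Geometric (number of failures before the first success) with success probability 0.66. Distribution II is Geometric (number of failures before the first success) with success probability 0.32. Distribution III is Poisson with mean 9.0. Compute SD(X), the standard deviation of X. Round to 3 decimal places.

Per component, I: μ=0.515152, E[X²]=1.04591; II: μ=2.125, E[X²]=11.1562; III: μ=9, E[X²]=90.
E[X] = 0.37·0.515152 + 0.36·2.125 + 0.27·9 = 3.38561.
E[X²] = 0.37·1.04591 + 0.36·11.1562 + 0.27·90 = 28.7032.
Var(X) = E[X²] − (E[X])² = 28.7032 − 11.4623 = 17.2409.
SD(X) = √17.2409 = 4.15222.

4.152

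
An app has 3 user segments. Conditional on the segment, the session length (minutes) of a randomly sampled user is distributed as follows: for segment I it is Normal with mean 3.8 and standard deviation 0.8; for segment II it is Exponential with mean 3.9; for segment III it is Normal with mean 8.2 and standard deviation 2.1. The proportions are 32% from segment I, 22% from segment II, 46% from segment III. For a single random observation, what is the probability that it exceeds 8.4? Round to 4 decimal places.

Conditional on each segment, P(X > 8.4): I: 4.46217e-09; II: 0.116037; III: 0.462063.
By total probability, P(X > 8.4) = 0.32·4.46217e-09 + 0.22·0.116037 + 0.46·0.462063 = 0.238077.

0.2381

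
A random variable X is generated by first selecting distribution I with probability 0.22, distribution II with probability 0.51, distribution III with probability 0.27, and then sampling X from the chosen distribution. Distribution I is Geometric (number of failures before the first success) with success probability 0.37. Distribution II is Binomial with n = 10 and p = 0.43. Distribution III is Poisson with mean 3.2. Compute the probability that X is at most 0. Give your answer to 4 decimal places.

0.0943

Conditional on each component, P(X ≤ 0): I: 0.37; II: 0.00362033; III: 0.0407622.
By total probability, P(X ≤ 0) = 0.22·0.37 + 0.51·0.00362033 + 0.27·0.0407622 = 0.0942522.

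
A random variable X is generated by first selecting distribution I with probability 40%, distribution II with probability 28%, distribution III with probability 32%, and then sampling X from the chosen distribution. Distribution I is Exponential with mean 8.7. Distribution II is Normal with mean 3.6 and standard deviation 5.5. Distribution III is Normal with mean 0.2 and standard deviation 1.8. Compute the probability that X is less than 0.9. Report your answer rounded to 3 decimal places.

Conditional on each component, P(X < 0.9): I: 0.0982773; II: 0.311745; III: 0.651321.
By total probability, P(X < 0.9) = 0.4·0.0982773 + 0.28·0.311745 + 0.32·0.651321 = 0.335022.

0.335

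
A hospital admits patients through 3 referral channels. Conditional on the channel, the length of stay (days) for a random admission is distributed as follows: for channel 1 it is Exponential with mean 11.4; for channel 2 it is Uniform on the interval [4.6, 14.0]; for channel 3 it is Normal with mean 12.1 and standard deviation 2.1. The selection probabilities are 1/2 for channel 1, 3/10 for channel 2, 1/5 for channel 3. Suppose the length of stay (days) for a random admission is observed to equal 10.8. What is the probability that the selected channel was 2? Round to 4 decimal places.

0.3975

Likelihoods f(10.8 | ·): 1: 0.034014; 2: 0.106383; 3: 0.156847.
Posterior ∝ prior × likelihood. Numerator for 2: 0.3·0.106383 = 0.0319149.
Normalizing constant: 0.5·0.034014 + 0.3·0.106383 + 0.2·0.156847 = 0.0802913.
P(2 | observation) = 0.0319149 / 0.0802913 = 0.397489.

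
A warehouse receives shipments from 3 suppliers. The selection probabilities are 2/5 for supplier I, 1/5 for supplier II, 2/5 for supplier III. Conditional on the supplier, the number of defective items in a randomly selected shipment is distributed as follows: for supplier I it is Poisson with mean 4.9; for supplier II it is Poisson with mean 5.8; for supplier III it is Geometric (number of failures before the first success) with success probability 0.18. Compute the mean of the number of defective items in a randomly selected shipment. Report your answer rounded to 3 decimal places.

4.942

Component means — I: 4.9; II: 5.8; III: 4.55556.
E[X] = 0.4·4.9 + 0.2·5.8 + 0.4·4.55556 = 4.94222.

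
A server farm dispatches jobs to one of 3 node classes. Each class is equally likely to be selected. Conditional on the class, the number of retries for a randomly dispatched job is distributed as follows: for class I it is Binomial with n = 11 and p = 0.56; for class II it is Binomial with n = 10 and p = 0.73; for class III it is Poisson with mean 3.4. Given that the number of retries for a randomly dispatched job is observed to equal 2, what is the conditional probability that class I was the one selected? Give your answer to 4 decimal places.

Likelihoods P(X=2 | ·): I: 0.0106614; II: 0.00067728; III: 0.192898.
Posterior ∝ prior × likelihood. Numerator for I: 0.333333·0.0106614 = 0.00355379.
Normalizing constant: 0.333333·0.0106614 + 0.333333·0.00067728 + 0.333333·0.192898 = 0.0680787.
P(I | observation) = 0.00355379 / 0.0680787 = 0.0522012.

0.0522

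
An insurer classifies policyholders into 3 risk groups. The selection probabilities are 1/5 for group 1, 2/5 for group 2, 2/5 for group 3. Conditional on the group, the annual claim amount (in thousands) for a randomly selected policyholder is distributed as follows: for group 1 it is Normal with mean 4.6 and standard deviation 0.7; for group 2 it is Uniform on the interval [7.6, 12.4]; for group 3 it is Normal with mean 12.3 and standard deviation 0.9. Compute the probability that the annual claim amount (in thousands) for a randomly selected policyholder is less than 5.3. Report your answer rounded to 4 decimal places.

0.1683

Conditional on each group, P(X < 5.3): 1: 0.841345; 2: 0; 3: 3.66374e-15.
By total probability, P(X < 5.3) = 0.2·0.841345 + 0.4·0 + 0.4·3.66374e-15 = 0.168269.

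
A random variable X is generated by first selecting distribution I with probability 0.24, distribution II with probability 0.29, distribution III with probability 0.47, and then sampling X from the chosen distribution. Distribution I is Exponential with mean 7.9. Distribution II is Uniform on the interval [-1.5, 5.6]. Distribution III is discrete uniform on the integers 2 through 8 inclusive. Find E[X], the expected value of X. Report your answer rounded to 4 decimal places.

4.8405

Component means — I: 7.9; II: 2.05; III: 5.
E[X] = 0.24·7.9 + 0.29·2.05 + 0.47·5 = 4.8405.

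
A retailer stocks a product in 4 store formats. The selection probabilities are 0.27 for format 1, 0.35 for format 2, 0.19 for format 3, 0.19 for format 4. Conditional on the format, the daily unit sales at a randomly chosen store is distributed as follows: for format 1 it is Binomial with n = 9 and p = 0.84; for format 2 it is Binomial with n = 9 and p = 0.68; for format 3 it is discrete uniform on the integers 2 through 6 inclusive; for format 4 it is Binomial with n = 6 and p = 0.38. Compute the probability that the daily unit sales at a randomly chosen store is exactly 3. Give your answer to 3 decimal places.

Conditional on each format, P(X = 3): 1: 0.00083529; 2: 0.02836; 3: 0.2; 4: 0.261551.
By total probability, P(X = 3) = 0.27·0.00083529 + 0.35·0.02836 + 0.19·0.2 + 0.19·0.261551 = 0.0978461.

0.098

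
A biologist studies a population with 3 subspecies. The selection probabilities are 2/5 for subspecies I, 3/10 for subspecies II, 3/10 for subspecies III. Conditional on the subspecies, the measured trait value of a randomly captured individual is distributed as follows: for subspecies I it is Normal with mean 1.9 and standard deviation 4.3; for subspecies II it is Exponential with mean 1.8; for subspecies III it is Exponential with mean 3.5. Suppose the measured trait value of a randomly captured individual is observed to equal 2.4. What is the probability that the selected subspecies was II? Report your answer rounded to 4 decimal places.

Likelihoods f(2.4 | ·): I: 0.0921522; II: 0.146443; III: 0.143923.
Posterior ∝ prior × likelihood. Numerator for II: 0.3·0.146443 = 0.0439329.
Normalizing constant: 0.4·0.0921522 + 0.3·0.146443 + 0.3·0.143923 = 0.123971.
P(II | observation) = 0.0439329 / 0.123971 = 0.354381.

0.3544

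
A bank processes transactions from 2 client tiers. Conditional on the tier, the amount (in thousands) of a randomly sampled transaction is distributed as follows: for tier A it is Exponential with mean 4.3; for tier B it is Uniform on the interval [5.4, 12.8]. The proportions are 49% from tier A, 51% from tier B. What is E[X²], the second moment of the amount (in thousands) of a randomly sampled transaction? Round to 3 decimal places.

62.681

For each component E[X²] = Var + (mean)², giving A: 36.98; B: 87.3733.
Overall E[X²] = 0.49·36.98 + 0.51·87.3733 = 62.6806.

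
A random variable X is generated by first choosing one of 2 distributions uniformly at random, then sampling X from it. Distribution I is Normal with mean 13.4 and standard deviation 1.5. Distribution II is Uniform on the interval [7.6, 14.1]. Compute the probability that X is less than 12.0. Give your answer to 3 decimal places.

0.426

Conditional on each component, P(X < 12.0): I: 0.175324; II: 0.676923.
By total probability, P(X < 12.0) = 0.5·0.175324 + 0.5·0.676923 = 0.426124.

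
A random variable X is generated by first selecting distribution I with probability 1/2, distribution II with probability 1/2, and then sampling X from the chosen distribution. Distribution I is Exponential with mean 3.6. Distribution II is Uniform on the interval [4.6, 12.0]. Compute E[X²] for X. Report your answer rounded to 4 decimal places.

For each component E[X²] = Var + (mean)², giving I: 25.92; II: 73.4533.
Overall E[X²] = 0.5·25.92 + 0.5·73.4533 = 49.6867.

49.6867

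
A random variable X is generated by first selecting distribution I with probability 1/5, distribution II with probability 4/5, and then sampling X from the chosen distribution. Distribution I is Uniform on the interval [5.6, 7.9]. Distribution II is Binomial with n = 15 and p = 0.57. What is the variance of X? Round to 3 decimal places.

3.548

Per component, I: μ=6.75, E[X²]=46.0033; II: μ=8.55, E[X²]=76.779.
E[X] = 0.2·6.75 + 0.8·8.55 = 8.19.
E[X²] = 0.2·46.0033 + 0.8·76.779 = 70.6239.
Var(X) = E[X²] − (E[X])² = 70.6239 − 67.0761 = 3.54777.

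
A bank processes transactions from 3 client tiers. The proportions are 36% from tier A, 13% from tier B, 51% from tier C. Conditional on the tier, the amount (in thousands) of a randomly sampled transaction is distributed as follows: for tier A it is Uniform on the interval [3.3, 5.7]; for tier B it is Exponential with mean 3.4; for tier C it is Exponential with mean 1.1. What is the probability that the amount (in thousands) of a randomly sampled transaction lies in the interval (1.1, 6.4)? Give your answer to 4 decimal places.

Conditional on each tier, P(1.1 < X < 6.4): A: 1; B: 0.571359; C: 0.364906.
By total probability, P(1.1 < X < 6.4) = 0.36·1 + 0.13·0.571359 + 0.51·0.364906 = 0.620379.

0.6204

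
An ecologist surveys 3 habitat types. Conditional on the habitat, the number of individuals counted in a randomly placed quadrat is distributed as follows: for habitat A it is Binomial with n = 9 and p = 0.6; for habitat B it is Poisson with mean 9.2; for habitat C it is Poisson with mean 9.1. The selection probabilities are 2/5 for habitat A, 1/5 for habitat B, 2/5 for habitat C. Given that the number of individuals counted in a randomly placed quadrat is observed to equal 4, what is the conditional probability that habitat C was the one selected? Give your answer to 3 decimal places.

Likelihoods P(X=4 | ·): A: 0.167215; B: 0.03016; C: 0.0319062.
Posterior ∝ prior × likelihood. Numerator for C: 0.4·0.0319062 = 0.0127625.
Normalizing constant: 0.4·0.167215 + 0.2·0.03016 + 0.4·0.0319062 = 0.0856805.
P(C | observation) = 0.0127625 / 0.0856805 = 0.148954.

0.149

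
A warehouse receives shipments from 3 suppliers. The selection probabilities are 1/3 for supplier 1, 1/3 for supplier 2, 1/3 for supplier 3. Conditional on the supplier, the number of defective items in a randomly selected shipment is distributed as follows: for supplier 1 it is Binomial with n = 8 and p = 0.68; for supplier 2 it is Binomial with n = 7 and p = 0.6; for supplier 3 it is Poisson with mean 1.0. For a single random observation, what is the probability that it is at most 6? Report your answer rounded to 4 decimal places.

0.9180

Conditional on each supplier, P(X ≤ 6): 1: 0.782175; 2: 0.972006; 3: 0.999917.
By total probability, P(X ≤ 6) = 0.333333·0.782175 + 0.333333·0.972006 + 0.333333·0.999917 = 0.918033.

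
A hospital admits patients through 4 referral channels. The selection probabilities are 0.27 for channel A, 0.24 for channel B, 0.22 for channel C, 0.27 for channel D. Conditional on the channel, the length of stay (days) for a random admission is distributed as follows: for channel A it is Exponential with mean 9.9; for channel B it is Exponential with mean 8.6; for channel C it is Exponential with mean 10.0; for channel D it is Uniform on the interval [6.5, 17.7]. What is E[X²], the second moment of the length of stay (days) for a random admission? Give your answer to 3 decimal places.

For each component E[X²] = Var + (mean)², giving A: 196.02; B: 147.92; C: 200; D: 156.863.
Overall E[X²] = 0.27·196.02 + 0.24·147.92 + 0.22·200 + 0.27·156.863 = 174.779.

174.779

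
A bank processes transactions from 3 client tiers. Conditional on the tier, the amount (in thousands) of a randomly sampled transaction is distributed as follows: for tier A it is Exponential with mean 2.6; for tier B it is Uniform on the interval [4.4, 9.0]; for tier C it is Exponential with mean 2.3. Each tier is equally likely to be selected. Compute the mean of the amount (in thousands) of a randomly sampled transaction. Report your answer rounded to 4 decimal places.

Component means — A: 2.6; B: 6.7; C: 2.3.
E[X] = 0.333333·2.6 + 0.333333·6.7 + 0.333333·2.3 = 3.86667.

3.8667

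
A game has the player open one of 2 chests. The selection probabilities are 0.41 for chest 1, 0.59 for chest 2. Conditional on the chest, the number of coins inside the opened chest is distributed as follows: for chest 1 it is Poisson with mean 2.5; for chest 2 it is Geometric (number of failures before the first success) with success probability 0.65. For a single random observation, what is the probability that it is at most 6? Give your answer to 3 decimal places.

Conditional on each chest, P(X ≤ 6): 1: 0.985813; 2: 0.999357.
By total probability, P(X ≤ 6) = 0.41·0.985813 + 0.59·0.999357 = 0.993804.

0.994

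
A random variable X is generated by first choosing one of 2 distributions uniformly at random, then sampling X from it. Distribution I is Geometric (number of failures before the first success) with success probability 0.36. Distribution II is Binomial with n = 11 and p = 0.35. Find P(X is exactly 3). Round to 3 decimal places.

Conditional on each component, P(X = 3): I: 0.0943718; II: 0.225421.
By total probability, P(X = 3) = 0.5·0.0943718 + 0.5·0.225421 = 0.159897.

0.160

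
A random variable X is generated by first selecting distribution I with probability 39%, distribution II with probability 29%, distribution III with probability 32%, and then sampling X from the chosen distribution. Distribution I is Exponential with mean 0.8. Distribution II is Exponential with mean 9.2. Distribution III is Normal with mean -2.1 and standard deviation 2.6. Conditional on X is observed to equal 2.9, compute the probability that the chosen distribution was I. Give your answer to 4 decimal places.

0.2972

Likelihoods f(2.9 | ·): I: 0.0333114; II: 0.0793076; III: 0.0241478.
Posterior ∝ prior × likelihood. Numerator for I: 0.39·0.0333114 = 0.0129914.
Normalizing constant: 0.39·0.0333114 + 0.29·0.0793076 + 0.32·0.0241478 = 0.0437179.
P(I | observation) = 0.0129914 / 0.0437179 = 0.297165.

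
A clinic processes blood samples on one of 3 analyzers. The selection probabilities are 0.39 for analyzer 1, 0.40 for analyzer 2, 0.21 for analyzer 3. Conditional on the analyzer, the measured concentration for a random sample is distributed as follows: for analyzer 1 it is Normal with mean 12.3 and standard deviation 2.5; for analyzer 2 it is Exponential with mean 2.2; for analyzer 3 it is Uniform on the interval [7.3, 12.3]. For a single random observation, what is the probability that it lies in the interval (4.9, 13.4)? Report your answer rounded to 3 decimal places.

Conditional on each analyzer, P(4.9 < X < 13.4): 1: 0.668493; 2: 0.105559; 3: 1.
By total probability, P(4.9 < X < 13.4) = 0.39·0.668493 + 0.4·0.105559 + 0.21·1 = 0.512936.

0.513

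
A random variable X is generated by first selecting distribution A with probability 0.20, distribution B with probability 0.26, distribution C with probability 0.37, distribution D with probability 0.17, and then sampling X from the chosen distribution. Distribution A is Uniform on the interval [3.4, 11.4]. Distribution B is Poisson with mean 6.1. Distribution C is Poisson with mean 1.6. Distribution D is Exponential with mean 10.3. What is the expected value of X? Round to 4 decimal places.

Component means — A: 7.4; B: 6.1; C: 1.6; D: 10.3.
E[X] = 0.2·7.4 + 0.26·6.1 + 0.37·1.6 + 0.17·10.3 = 5.409.

5.4090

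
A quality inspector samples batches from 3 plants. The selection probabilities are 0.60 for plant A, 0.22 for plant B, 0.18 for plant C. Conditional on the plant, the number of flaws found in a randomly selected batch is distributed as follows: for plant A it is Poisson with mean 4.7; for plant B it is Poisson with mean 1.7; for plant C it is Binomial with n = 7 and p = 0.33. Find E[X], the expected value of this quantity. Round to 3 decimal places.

3.610

Component means — A: 4.7; B: 1.7; C: 2.31.
E[X] = 0.6·4.7 + 0.22·1.7 + 0.18·2.31 = 3.6098.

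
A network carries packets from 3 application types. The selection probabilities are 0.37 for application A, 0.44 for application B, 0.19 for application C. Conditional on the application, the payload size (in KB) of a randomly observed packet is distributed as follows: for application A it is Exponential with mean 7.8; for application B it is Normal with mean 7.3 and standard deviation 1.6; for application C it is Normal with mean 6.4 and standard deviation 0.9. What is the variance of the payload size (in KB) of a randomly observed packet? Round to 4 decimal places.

24.0373

Per component, A: μ=7.8, E[X²]=121.68; B: μ=7.3, E[X²]=55.85; C: μ=6.4, E[X²]=41.77.
E[X] = 0.37·7.8 + 0.44·7.3 + 0.19·6.4 = 7.314.
E[X²] = 0.37·121.68 + 0.44·55.85 + 0.19·41.77 = 77.5319.
Var(X) = E[X²] − (E[X])² = 77.5319 − 53.4946 = 24.0373.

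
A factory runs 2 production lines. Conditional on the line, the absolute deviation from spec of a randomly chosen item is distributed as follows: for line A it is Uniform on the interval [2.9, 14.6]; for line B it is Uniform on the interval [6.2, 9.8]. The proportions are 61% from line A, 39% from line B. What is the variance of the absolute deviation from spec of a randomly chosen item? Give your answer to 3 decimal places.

7.514

Per component, A: μ=8.75, E[X²]=87.97; B: μ=8, E[X²]=65.08.
E[X] = 0.61·8.75 + 0.39·8 = 8.4575.
E[X²] = 0.61·87.97 + 0.39·65.08 = 79.0429.
Var(X) = E[X²] − (E[X])² = 79.0429 − 71.5293 = 7.51359.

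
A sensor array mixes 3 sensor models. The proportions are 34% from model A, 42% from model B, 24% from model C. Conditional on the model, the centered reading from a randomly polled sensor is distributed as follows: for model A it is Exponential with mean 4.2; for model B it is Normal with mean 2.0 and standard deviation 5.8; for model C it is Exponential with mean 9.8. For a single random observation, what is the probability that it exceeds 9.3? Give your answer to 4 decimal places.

Conditional on each model, P(X > 9.3): A: 0.109232; B: 0.104084; C: 0.387136.
By total probability, P(X > 9.3) = 0.34·0.109232 + 0.42·0.104084 + 0.24·0.387136 = 0.173766.

0.1738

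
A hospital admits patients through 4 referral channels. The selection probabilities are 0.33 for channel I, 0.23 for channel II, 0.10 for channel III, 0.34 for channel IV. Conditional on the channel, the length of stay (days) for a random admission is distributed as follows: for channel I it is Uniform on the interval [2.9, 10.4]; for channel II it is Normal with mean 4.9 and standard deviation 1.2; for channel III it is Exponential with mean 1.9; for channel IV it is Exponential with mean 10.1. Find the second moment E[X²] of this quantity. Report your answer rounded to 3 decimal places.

92.083

For each component E[X²] = Var + (mean)², giving I: 48.91; II: 25.45; III: 7.22; IV: 204.02.
Overall E[X²] = 0.33·48.91 + 0.23·25.45 + 0.1·7.22 + 0.34·204.02 = 92.0826.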